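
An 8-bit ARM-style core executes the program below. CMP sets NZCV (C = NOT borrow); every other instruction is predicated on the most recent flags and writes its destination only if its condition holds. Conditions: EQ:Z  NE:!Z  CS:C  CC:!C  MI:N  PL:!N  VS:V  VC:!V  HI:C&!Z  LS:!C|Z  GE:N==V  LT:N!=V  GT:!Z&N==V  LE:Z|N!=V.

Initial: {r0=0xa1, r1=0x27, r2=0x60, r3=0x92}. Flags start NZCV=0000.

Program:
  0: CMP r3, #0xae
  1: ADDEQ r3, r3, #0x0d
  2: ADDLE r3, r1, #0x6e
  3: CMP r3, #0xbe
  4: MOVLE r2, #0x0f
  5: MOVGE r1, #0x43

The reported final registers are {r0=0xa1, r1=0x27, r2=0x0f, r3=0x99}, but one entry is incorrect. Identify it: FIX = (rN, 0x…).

FIX = (r3, 0x95)

[0] flags=1000 → (cmp)
[1] flags=1000 EQ?F → skip
[2] flags=1000 LE?T → r3=0x95
[3] flags=1000 → (cmp)
[4] flags=1000 LE?T → r2=0x0f
[5] flags=1000 GE?F → skip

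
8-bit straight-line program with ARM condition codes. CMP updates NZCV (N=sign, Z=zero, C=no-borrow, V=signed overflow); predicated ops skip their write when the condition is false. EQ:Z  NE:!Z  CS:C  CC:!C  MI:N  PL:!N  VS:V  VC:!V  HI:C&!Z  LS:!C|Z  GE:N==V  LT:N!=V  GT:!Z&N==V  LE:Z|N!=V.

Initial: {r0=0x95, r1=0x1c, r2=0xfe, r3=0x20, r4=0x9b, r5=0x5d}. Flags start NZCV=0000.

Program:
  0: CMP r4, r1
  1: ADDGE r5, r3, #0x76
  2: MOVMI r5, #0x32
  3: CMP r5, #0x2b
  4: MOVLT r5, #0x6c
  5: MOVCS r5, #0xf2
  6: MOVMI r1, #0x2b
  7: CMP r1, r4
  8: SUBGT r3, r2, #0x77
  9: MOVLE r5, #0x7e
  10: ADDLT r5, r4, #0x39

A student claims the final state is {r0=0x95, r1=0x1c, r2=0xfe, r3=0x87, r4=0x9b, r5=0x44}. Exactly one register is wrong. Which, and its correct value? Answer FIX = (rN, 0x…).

[0] flags=0011 → (cmp)
[1] flags=0011 GE?F → skip
[2] flags=0011 MI?F → skip
[3] flags=0010 → (cmp)
[4] flags=0010 LT?F → skip
[5] flags=0010 CS?T → r5=0xf2
[6] flags=0010 MI?F → skip
[7] flags=1001 → (cmp)
[8] flags=1001 GT?T → r3=0x87
[9] flags=1001 LE?F → skip
[10] flags=1001 LT?F → skip

FIX = (r5, 0xf2)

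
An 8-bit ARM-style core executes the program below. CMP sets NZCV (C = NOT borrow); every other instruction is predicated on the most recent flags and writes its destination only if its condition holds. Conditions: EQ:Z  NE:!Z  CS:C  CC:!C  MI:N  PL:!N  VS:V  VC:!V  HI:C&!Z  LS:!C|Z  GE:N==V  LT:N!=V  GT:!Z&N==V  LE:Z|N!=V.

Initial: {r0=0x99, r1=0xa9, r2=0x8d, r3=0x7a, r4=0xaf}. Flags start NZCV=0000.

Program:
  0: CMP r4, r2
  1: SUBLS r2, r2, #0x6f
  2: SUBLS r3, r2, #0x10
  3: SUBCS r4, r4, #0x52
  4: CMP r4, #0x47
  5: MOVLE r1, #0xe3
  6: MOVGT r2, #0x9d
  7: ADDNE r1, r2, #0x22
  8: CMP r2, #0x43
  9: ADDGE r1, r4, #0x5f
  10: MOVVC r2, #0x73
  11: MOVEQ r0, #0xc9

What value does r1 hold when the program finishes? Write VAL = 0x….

VAL = 0xbf

[0] flags=0010 → (cmp)
[1] flags=0010 LS?F → skip
[2] flags=0010 LS?F → skip
[3] flags=0010 CS?T → r4=0x5d
[4] flags=0010 → (cmp)
[5] flags=0010 LE?F → skip
[6] flags=0010 GT?T → r2=0x9d
[7] flags=0010 NE?T → r1=0xbf
[8] flags=0011 → (cmp)
[9] flags=0011 GE?F → skip
[10] flags=0011 VC?F → skip
[11] flags=0011 EQ?F → skip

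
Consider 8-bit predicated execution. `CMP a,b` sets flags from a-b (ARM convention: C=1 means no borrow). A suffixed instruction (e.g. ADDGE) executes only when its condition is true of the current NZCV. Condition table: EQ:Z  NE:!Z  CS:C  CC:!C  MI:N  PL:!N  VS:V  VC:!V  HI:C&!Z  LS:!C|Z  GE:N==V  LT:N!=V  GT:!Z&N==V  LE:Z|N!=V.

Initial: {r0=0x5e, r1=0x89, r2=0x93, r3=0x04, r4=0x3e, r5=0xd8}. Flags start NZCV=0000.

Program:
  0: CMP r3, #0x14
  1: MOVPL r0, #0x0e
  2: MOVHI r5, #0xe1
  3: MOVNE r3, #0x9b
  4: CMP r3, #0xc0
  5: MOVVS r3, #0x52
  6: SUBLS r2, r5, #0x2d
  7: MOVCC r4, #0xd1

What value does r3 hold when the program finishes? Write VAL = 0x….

VAL = 0x9b

[0] flags=1000 → (cmp)
[1] flags=1000 PL?F → skip
[2] flags=1000 HI?F → skip
[3] flags=1000 NE?T → r3=0x9b
[4] flags=1000 → (cmp)
[5] flags=1000 VS?F → skip
[6] flags=1000 LS?T → r2=0xab
[7] flags=1000 CC?T → r4=0xd1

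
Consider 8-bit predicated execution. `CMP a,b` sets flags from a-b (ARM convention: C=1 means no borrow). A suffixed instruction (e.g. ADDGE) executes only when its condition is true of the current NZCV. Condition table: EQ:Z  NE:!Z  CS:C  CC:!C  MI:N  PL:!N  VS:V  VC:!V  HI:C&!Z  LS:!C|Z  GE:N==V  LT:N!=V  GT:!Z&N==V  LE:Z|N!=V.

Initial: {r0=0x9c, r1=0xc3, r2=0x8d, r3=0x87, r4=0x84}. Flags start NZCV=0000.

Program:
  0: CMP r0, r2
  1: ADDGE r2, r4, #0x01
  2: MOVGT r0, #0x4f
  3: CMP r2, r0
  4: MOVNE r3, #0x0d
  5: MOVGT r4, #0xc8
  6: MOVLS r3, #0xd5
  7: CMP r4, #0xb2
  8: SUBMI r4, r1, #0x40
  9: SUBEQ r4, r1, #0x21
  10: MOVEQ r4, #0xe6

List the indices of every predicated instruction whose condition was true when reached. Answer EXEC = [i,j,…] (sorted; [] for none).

EXEC = [1,2,4,8]

0: ✓ CMP  NZCV=0010
1: ✓ ADDGE  r2←0x85
2: ✓ MOVGT  r0←0x4f
3: ✓ CMP  NZCV=0011
4: ✓ MOVNE  r3←0x0d
5: · MOVGT
6: · MOVLS
7: ✓ CMP  NZCV=1000
8: ✓ SUBMI  r4←0x83
9: · SUBEQ
10: · MOVEQ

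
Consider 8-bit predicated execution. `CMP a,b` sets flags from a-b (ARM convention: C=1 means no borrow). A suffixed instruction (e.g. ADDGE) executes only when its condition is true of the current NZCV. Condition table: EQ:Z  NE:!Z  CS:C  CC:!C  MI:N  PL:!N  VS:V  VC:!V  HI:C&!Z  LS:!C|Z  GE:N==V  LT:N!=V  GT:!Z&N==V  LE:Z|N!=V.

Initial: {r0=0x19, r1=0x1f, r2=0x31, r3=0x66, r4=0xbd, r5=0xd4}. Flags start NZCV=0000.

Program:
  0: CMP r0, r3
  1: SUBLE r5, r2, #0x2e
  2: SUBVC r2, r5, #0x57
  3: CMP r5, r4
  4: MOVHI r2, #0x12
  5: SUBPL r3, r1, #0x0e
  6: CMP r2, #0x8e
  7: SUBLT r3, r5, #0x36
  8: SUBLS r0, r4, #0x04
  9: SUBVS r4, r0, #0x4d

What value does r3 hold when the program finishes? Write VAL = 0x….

[0] flags=1000 → (cmp)
[1] flags=1000 LE?T → r5=0x03
[2] flags=1000 VC?T → r2=0xac
[3] flags=0000 → (cmp)
[4] flags=0000 HI?F → skip
[5] flags=0000 PL?T → r3=0x11
[6] flags=0010 → (cmp)
[7] flags=0010 LT?F → skip
[8] flags=0010 LS?F → skip
[9] flags=0010 VS?F → skip

VAL = 0x11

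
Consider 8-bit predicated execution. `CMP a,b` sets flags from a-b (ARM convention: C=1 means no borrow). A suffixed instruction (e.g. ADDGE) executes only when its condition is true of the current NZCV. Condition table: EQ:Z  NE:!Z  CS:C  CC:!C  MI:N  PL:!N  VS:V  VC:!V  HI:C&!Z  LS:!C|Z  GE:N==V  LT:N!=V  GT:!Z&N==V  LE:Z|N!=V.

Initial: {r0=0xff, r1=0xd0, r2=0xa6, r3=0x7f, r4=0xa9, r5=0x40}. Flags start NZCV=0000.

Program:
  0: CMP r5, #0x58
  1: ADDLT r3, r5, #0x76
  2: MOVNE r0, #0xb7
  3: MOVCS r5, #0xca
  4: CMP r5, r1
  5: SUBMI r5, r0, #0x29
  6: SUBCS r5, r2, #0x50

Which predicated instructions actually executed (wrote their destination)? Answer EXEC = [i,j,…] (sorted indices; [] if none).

EXEC = [1,2]

0: ✓ CMP  NZCV=1000
1: ✓ ADDLT  r3←0xb6
2: ✓ MOVNE  r0←0xb7
3: · MOVCS
4: ✓ CMP  NZCV=0000
5: · SUBMI
6: · SUBCS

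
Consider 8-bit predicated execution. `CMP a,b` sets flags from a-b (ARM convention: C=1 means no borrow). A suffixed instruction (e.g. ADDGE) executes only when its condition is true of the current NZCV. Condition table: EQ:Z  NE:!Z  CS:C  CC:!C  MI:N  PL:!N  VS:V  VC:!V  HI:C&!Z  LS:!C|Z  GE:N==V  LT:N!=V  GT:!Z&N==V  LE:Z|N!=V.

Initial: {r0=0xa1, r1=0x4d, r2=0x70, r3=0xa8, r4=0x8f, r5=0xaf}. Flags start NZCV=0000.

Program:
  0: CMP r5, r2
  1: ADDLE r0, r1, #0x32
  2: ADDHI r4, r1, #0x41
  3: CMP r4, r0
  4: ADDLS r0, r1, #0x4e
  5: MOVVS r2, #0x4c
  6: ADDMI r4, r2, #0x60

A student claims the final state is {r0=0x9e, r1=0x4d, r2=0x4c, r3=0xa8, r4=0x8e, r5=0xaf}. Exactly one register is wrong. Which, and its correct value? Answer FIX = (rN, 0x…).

0: ✓ CMP  NZCV=0011
1: ✓ ADDLE  r0←0x7f
2: ✓ ADDHI  r4←0x8e
3: ✓ CMP  NZCV=0011
4: · ADDLS
5: ✓ MOVVS  r2←0x4c
6: · ADDMI

FIX = (r0, 0x7f)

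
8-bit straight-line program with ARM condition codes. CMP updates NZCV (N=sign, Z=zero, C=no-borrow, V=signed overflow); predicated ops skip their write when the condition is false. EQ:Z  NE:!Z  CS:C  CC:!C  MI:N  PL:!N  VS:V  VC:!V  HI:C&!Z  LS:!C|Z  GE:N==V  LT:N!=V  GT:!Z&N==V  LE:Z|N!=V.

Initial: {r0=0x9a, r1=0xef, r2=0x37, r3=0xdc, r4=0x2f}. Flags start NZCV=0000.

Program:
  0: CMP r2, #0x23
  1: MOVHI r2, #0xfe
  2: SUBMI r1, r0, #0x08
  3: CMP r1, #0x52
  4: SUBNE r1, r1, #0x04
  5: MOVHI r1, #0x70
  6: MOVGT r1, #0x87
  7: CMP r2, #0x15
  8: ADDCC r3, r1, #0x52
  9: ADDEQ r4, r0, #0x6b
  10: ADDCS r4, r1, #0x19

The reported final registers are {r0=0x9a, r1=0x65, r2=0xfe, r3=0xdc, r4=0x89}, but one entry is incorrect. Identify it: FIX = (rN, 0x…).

FIX = (r1, 0x70)

0: ✓ CMP  NZCV=0010
1: ✓ MOVHI  r2←0xfe
2: · SUBMI
3: ✓ CMP  NZCV=1010
4: ✓ SUBNE  r1←0xeb
5: ✓ MOVHI  r1←0x70
6: · MOVGT
7: ✓ CMP  NZCV=1010
8: · ADDCC
9: · ADDEQ
10: ✓ ADDCS  r4←0x89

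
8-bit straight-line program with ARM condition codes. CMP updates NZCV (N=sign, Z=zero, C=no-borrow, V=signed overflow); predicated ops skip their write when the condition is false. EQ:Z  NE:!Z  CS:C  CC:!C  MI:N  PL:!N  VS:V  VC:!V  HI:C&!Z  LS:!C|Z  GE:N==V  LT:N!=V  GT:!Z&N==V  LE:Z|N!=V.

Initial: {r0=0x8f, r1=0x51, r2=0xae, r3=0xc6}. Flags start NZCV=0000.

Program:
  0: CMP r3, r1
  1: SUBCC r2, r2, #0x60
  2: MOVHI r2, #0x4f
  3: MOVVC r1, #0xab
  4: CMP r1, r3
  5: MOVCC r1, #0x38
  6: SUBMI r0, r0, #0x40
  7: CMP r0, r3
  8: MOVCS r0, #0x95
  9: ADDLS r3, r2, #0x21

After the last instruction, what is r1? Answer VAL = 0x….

VAL = 0x38

0: ✓ CMP  NZCV=0011
1: · SUBCC
2: ✓ MOVHI  r2←0x4f
3: · MOVVC
4: ✓ CMP  NZCV=1001
5: ✓ MOVCC  r1←0x38
6: ✓ SUBMI  r0←0x4f
7: ✓ CMP  NZCV=1001
8: · MOVCS
9: ✓ ADDLS  r3←0x70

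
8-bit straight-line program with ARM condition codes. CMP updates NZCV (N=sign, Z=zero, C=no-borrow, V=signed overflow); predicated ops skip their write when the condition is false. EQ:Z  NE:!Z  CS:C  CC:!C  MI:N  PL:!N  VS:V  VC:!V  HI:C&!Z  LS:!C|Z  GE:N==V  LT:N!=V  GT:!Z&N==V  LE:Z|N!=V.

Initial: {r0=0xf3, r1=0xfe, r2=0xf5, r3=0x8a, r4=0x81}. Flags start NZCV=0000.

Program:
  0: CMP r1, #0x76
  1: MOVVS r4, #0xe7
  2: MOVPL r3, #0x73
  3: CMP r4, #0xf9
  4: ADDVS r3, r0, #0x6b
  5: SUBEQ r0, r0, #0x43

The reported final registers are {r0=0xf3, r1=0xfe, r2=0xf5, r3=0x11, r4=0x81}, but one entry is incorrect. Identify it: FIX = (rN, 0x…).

FIX = (r3, 0x8a)

0: ✓ CMP  NZCV=1010
1: · MOVVS
2: · MOVPL
3: ✓ CMP  NZCV=1000
4: · ADDVS
5: · SUBEQ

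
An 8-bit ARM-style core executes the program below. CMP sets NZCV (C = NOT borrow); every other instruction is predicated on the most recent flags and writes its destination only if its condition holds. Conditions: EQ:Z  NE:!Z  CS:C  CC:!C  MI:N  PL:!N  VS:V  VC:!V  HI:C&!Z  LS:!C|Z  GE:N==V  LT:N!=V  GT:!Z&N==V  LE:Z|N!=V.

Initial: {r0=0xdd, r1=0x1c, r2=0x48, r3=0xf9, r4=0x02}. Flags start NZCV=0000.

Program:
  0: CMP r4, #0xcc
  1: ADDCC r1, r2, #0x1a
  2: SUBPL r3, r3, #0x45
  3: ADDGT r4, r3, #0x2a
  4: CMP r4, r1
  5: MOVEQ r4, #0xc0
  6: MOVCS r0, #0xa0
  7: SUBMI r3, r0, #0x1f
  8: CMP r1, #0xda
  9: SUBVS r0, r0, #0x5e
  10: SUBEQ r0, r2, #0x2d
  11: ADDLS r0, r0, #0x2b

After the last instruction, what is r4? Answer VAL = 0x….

VAL = 0xde

0: ✓ CMP  NZCV=0000
1: ✓ ADDCC  r1←0x62
2: ✓ SUBPL  r3←0xb4
3: ✓ ADDGT  r4←0xde
4: ✓ CMP  NZCV=0011
5: · MOVEQ
6: ✓ MOVCS  r0←0xa0
7: · SUBMI
8: ✓ CMP  NZCV=1001
9: ✓ SUBVS  r0←0x42
10: · SUBEQ
11: ✓ ADDLS  r0←0x6d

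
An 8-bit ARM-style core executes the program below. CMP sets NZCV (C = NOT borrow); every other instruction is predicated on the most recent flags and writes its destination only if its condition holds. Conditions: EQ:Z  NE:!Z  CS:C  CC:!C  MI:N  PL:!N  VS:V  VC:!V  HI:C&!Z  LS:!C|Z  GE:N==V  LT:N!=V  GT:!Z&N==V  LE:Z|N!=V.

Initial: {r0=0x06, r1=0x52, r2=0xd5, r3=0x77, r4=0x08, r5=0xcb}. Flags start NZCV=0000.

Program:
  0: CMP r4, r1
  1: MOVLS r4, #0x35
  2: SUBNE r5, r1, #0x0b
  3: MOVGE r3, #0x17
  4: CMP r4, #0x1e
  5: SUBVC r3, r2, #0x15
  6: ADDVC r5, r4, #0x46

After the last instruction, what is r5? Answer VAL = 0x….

[0] flags=1000 → (cmp)
[1] flags=1000 LS?T → r4=0x35
[2] flags=1000 NE?T → r5=0x47
[3] flags=1000 GE?F → skip
[4] flags=0010 → (cmp)
[5] flags=0010 VC?T → r3=0xc0
[6] flags=0010 VC?T → r5=0x7b

VAL = 0x7b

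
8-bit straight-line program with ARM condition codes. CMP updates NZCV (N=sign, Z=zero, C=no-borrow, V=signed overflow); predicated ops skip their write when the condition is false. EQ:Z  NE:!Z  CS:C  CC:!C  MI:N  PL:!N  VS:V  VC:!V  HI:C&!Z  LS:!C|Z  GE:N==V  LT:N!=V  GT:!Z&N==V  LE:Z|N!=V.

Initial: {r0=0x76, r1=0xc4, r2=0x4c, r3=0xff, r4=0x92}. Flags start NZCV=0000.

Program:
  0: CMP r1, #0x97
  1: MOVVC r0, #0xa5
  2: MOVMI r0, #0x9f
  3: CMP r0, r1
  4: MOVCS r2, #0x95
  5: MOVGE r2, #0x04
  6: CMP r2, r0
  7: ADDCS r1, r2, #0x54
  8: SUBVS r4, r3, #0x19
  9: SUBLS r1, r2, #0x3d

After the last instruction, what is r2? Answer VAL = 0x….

VAL = 0x4c

0: ✓ CMP  NZCV=0010
1: ✓ MOVVC  r0←0xa5
2: · MOVMI
3: ✓ CMP  NZCV=1000
4: · MOVCS
5: · MOVGE
6: ✓ CMP  NZCV=1001
7: · ADDCS
8: ✓ SUBVS  r4←0xe6
9: ✓ SUBLS  r1←0x0f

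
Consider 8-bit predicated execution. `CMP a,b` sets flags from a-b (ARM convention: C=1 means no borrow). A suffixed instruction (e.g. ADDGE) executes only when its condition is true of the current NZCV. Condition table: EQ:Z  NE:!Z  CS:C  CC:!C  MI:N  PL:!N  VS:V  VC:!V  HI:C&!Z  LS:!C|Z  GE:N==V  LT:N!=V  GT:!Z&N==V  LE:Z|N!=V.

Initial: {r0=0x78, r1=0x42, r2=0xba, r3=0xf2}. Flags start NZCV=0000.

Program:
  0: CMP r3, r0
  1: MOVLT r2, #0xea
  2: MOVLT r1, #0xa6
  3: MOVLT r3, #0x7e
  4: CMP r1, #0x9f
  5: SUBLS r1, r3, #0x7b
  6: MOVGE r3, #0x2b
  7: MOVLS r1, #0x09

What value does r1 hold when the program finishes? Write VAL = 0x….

0: ✓ CMP  NZCV=0011
1: ✓ MOVLT  r2←0xea
2: ✓ MOVLT  r1←0xa6
3: ✓ MOVLT  r3←0x7e
4: ✓ CMP  NZCV=0010
5: · SUBLS
6: ✓ MOVGE  r3←0x2b
7: · MOVLS

VAL = 0xa6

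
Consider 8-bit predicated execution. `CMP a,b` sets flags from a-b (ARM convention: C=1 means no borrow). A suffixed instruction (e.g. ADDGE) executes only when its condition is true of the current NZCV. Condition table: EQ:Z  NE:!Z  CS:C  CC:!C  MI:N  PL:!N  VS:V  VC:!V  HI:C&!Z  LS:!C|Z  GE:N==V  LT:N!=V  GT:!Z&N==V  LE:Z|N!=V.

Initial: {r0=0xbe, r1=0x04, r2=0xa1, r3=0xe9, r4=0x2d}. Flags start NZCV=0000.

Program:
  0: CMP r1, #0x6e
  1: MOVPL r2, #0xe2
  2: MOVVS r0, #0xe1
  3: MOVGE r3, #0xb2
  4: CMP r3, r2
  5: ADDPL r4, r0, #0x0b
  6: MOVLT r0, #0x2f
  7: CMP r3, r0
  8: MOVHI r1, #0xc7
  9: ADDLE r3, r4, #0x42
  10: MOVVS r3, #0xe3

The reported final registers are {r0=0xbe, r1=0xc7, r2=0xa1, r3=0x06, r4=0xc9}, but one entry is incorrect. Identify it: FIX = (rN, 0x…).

FIX = (r3, 0xe9)

0: ✓ CMP  NZCV=1000
1: · MOVPL
2: · MOVVS
3: · MOVGE
4: ✓ CMP  NZCV=0010
5: ✓ ADDPL  r4←0xc9
6: · MOVLT
7: ✓ CMP  NZCV=0010
8: ✓ MOVHI  r1←0xc7
9: · ADDLE
10: · MOVVS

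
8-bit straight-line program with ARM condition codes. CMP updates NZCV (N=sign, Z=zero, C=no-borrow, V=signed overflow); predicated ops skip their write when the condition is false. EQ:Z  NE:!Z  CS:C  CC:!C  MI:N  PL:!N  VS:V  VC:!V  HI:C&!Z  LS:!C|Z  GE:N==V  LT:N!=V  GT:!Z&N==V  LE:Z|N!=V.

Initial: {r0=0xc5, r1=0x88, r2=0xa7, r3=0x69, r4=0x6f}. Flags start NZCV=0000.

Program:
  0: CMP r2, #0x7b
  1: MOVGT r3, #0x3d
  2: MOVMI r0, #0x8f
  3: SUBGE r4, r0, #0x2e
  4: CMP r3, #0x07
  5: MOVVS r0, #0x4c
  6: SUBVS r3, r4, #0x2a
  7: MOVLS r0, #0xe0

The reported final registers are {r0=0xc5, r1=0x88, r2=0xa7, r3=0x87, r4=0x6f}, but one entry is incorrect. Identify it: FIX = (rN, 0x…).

FIX = (r3, 0x69)

[0] flags=0011 → (cmp)
[1] flags=0011 GT?F → skip
[2] flags=0011 MI?F → skip
[3] flags=0011 GE?F → skip
[4] flags=0010 → (cmp)
[5] flags=0010 VS?F → skip
[6] flags=0010 VS?F → skip
[7] flags=0010 LS?F → skip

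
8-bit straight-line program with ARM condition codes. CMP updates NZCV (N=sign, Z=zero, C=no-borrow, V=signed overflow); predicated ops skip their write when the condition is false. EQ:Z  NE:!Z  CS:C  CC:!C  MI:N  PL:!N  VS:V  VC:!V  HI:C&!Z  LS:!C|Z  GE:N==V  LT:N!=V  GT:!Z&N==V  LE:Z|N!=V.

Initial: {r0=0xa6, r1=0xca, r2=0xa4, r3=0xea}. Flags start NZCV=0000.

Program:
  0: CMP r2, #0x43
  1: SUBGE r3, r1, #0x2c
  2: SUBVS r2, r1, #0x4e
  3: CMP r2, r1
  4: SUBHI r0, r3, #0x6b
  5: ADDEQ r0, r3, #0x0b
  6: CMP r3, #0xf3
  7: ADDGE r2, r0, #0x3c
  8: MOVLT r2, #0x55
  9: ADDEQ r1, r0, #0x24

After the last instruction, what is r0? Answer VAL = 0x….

VAL = 0xa6

[0] flags=0011 → (cmp)
[1] flags=0011 GE?F → skip
[2] flags=0011 VS?T → r2=0x7c
[3] flags=1001 → (cmp)
[4] flags=1001 HI?F → skip
[5] flags=1001 EQ?F → skip
[6] flags=1000 → (cmp)
[7] flags=1000 GE?F → skip
[8] flags=1000 LT?T → r2=0x55
[9] flags=1000 EQ?F → skip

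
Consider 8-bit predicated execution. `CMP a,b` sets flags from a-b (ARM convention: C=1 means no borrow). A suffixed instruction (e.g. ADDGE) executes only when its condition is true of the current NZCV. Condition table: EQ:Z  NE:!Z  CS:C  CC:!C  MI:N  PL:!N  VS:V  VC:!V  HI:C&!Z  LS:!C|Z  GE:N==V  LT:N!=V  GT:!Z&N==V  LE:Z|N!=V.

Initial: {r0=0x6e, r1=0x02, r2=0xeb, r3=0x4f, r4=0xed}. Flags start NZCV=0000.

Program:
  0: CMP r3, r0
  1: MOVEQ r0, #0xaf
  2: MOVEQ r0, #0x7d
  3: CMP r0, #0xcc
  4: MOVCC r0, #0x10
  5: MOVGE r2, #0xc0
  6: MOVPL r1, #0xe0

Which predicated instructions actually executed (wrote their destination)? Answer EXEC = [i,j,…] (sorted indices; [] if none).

EXEC = [4,5]

0: ✓ CMP  NZCV=1000
1: · MOVEQ
2: · MOVEQ
3: ✓ CMP  NZCV=1001
4: ✓ MOVCC  r0←0x10
5: ✓ MOVGE  r2←0xc0
6: · MOVPL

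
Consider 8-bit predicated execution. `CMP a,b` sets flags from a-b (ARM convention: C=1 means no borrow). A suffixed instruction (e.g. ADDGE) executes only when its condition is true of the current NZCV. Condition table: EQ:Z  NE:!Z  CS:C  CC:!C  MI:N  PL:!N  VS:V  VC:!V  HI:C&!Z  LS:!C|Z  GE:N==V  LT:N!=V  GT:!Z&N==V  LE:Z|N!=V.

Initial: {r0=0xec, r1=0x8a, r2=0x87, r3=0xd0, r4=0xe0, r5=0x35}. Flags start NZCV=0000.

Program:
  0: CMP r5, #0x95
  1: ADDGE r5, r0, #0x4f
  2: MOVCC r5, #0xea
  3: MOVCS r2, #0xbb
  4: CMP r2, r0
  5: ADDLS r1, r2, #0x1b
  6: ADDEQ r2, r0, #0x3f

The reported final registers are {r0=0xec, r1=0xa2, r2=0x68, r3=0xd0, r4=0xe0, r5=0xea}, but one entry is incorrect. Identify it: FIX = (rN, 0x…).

FIX = (r2, 0x87)

[0] flags=1001 → (cmp)
[1] flags=1001 GE?T → r5=0x3b
[2] flags=1001 CC?T → r5=0xea
[3] flags=1001 CS?F → skip
[4] flags=1000 → (cmp)
[5] flags=1000 LS?T → r1=0xa2
[6] flags=1000 EQ?F → skip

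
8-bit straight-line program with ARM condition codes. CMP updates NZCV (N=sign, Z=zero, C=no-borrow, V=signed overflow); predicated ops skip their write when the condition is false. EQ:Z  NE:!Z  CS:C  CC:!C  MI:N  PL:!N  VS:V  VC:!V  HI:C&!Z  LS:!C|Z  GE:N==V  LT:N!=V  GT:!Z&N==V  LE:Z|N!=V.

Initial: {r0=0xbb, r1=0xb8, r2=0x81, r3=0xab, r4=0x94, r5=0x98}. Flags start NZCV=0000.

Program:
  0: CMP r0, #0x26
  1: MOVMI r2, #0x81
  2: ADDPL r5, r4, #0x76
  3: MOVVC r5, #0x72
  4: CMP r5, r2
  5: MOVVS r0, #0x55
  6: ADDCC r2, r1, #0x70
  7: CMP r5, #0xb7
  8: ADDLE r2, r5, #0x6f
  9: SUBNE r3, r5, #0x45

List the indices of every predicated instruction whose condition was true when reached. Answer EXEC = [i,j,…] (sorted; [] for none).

0: ✓ CMP  NZCV=1010
1: ✓ MOVMI  r2←0x81
2: · ADDPL
3: ✓ MOVVC  r5←0x72
4: ✓ CMP  NZCV=1001
5: ✓ MOVVS  r0←0x55
6: ✓ ADDCC  r2←0x28
7: ✓ CMP  NZCV=1001
8: · ADDLE
9: ✓ SUBNE  r3←0x2d

EXEC = [1,3,5,6,9]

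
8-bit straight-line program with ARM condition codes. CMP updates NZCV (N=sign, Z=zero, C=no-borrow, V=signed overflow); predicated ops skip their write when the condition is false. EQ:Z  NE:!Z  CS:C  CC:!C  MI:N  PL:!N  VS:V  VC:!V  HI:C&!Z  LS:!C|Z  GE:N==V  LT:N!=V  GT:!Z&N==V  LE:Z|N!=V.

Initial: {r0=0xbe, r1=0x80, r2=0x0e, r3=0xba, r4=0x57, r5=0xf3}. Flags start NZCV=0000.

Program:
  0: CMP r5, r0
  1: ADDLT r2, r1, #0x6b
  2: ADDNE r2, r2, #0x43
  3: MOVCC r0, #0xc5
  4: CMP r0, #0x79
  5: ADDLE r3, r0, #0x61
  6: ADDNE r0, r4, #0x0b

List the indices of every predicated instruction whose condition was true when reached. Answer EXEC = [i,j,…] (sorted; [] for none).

EXEC = [2,5,6]

[0] flags=0010 → (cmp)
[1] flags=0010 LT?F → skip
[2] flags=0010 NE?T → r2=0x51
[3] flags=0010 CC?F → skip
[4] flags=0011 → (cmp)
[5] flags=0011 LE?T → r3=0x1f
[6] flags=0011 NE?T → r0=0x62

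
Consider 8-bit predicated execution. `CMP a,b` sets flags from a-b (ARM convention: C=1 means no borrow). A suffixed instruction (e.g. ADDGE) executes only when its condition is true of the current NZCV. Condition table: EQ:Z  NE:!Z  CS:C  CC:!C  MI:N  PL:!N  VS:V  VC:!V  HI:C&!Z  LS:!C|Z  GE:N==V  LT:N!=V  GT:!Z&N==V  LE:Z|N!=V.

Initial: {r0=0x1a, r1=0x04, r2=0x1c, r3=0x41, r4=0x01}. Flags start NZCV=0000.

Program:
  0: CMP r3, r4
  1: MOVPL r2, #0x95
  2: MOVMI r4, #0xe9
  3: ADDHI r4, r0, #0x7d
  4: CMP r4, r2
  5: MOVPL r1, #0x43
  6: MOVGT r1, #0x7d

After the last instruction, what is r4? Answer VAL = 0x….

0: ✓ CMP  NZCV=0010
1: ✓ MOVPL  r2←0x95
2: · MOVMI
3: ✓ ADDHI  r4←0x97
4: ✓ CMP  NZCV=0010
5: ✓ MOVPL  r1←0x43
6: ✓ MOVGT  r1←0x7d

VAL = 0x97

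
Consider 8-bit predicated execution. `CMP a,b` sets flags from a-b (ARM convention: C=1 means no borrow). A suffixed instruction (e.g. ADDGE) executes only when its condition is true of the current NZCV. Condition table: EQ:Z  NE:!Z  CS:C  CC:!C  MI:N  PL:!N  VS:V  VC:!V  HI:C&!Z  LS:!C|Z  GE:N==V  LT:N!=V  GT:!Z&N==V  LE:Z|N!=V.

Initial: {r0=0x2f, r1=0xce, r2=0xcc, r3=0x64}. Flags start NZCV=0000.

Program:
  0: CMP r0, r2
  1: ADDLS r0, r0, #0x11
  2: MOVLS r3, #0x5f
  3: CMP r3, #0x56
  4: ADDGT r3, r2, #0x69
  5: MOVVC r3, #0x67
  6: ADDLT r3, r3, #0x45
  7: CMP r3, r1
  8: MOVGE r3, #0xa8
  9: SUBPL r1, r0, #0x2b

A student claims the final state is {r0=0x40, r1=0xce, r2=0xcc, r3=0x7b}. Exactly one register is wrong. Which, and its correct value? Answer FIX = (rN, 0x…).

0: ✓ CMP  NZCV=0000
1: ✓ ADDLS  r0←0x40
2: ✓ MOVLS  r3←0x5f
3: ✓ CMP  NZCV=0010
4: ✓ ADDGT  r3←0x35
5: ✓ MOVVC  r3←0x67
6: · ADDLT
7: ✓ CMP  NZCV=1001
8: ✓ MOVGE  r3←0xa8
9: · SUBPL

FIX = (r3, 0xa8)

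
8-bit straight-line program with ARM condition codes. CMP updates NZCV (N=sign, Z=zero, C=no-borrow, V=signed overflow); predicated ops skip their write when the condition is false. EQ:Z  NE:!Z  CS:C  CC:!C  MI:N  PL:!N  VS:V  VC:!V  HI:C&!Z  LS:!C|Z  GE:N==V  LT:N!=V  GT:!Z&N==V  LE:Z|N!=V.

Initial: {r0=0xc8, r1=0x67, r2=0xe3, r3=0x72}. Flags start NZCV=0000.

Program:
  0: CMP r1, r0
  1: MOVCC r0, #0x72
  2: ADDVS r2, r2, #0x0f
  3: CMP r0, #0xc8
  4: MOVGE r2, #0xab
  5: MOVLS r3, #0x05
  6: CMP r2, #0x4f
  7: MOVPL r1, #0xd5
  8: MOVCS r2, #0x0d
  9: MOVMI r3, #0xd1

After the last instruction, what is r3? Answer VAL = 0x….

VAL = 0x05

[0] flags=1001 → (cmp)
[1] flags=1001 CC?T → r0=0x72
[2] flags=1001 VS?T → r2=0xf2
[3] flags=1001 → (cmp)
[4] flags=1001 GE?T → r2=0xab
[5] flags=1001 LS?T → r3=0x05
[6] flags=0011 → (cmp)
[7] flags=0011 PL?T → r1=0xd5
[8] flags=0011 CS?T → r2=0x0d
[9] flags=0011 MI?F → skip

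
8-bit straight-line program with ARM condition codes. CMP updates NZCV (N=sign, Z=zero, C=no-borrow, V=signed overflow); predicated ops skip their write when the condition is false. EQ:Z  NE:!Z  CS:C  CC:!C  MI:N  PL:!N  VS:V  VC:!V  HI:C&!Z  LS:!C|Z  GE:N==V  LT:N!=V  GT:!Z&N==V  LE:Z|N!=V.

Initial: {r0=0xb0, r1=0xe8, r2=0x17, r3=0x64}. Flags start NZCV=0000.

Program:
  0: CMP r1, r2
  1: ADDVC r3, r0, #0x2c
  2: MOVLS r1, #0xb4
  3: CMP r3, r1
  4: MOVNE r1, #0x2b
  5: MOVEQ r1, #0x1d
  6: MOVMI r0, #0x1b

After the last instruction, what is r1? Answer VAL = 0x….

0: ✓ CMP  NZCV=1010
1: ✓ ADDVC  r3←0xdc
2: · MOVLS
3: ✓ CMP  NZCV=1000
4: ✓ MOVNE  r1←0x2b
5: · MOVEQ
6: ✓ MOVMI  r0←0x1b

VAL = 0x2b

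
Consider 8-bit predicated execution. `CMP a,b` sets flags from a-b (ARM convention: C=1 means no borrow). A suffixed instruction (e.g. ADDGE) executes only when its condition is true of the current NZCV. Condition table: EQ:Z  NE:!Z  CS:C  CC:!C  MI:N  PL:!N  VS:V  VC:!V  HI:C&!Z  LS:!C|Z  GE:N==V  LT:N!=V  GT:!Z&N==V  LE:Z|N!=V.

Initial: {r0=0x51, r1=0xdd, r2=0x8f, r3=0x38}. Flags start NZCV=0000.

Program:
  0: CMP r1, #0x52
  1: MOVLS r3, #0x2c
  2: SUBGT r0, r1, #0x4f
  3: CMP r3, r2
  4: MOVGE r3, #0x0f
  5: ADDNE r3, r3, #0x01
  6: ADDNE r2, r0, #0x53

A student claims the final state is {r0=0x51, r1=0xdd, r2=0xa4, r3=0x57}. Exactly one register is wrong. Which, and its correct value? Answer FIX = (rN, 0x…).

FIX = (r3, 0x10)

0: ✓ CMP  NZCV=1010
1: · MOVLS
2: · SUBGT
3: ✓ CMP  NZCV=1001
4: ✓ MOVGE  r3←0x0f
5: ✓ ADDNE  r3←0x10
6: ✓ ADDNE  r2←0xa4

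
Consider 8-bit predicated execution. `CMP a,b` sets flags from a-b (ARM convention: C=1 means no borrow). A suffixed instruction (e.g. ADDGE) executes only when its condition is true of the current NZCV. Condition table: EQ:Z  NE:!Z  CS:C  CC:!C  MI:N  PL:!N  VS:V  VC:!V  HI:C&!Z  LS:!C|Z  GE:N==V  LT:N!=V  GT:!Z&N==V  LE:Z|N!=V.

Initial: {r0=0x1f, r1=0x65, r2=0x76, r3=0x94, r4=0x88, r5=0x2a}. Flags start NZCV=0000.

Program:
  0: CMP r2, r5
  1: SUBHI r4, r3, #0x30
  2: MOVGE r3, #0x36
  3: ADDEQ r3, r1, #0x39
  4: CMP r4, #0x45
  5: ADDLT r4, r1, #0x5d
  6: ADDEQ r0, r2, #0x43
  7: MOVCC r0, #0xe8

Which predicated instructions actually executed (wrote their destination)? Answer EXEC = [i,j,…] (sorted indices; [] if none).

EXEC = [1,2]

0: ✓ CMP  NZCV=0010
1: ✓ SUBHI  r4←0x64
2: ✓ MOVGE  r3←0x36
3: · ADDEQ
4: ✓ CMP  NZCV=0010
5: · ADDLT
6: · ADDEQ
7: · MOVCC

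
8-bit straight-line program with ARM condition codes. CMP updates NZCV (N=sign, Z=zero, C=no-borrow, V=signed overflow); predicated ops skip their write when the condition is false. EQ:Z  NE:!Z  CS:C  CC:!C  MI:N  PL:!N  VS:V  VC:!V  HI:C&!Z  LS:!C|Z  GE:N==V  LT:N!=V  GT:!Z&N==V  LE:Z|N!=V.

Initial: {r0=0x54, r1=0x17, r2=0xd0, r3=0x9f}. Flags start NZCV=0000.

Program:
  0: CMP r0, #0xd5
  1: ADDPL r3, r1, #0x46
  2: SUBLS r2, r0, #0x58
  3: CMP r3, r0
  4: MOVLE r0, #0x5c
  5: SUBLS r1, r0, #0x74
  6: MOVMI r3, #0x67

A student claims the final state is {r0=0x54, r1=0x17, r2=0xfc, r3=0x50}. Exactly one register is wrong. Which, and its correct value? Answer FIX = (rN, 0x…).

0: ✓ CMP  NZCV=0000
1: ✓ ADDPL  r3←0x5d
2: ✓ SUBLS  r2←0xfc
3: ✓ CMP  NZCV=0010
4: · MOVLE
5: · SUBLS
6: · MOVMI

FIX = (r3, 0x5d)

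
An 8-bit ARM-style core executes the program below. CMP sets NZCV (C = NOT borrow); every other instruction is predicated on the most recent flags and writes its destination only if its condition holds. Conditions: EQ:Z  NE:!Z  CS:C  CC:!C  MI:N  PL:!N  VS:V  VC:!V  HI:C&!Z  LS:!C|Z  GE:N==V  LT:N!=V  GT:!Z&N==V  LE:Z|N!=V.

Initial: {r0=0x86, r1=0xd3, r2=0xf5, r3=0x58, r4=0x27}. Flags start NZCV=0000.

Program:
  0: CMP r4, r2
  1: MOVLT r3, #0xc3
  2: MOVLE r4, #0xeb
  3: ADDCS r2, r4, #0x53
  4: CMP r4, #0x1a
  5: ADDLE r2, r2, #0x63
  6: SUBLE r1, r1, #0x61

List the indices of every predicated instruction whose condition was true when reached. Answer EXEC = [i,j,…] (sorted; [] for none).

[0] flags=0000 → (cmp)
[1] flags=0000 LT?F → skip
[2] flags=0000 LE?F → skip
[3] flags=0000 CS?F → skip
[4] flags=0010 → (cmp)
[5] flags=0010 LE?F → skip
[6] flags=0010 LE?F → skip

EXEC = []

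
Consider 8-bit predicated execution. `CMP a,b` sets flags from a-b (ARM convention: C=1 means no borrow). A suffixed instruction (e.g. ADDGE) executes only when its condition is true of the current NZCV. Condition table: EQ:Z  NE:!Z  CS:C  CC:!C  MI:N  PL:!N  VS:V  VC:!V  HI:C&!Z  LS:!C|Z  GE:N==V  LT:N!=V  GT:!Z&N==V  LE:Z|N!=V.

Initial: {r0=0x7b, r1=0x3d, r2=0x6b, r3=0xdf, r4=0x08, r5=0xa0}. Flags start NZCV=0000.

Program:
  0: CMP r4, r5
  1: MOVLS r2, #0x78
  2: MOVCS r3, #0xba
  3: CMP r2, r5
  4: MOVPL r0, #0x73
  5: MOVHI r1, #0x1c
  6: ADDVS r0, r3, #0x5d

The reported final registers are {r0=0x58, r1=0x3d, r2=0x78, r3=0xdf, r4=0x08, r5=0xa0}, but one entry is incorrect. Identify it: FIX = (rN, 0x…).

FIX = (r0, 0x3c)

0: ✓ CMP  NZCV=0000
1: ✓ MOVLS  r2←0x78
2: · MOVCS
3: ✓ CMP  NZCV=1001
4: · MOVPL
5: · MOVHI
6: ✓ ADDVS  r0←0x3c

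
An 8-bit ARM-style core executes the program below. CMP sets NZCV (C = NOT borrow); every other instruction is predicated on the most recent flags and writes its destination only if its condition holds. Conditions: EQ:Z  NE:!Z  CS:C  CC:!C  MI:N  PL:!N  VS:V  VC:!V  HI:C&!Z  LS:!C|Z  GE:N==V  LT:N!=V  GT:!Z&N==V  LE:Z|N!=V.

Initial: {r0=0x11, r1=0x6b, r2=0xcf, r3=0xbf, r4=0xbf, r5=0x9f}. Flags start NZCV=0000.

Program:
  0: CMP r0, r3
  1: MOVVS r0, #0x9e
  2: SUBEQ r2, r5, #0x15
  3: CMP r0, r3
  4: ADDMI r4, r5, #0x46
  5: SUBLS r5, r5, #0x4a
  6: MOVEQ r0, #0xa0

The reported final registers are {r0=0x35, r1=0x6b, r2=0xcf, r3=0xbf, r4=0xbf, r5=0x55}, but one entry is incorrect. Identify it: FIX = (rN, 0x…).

FIX = (r0, 0x11)

0: ✓ CMP  NZCV=0000
1: · MOVVS
2: · SUBEQ
3: ✓ CMP  NZCV=0000
4: · ADDMI
5: ✓ SUBLS  r5←0x55
6: · MOVEQ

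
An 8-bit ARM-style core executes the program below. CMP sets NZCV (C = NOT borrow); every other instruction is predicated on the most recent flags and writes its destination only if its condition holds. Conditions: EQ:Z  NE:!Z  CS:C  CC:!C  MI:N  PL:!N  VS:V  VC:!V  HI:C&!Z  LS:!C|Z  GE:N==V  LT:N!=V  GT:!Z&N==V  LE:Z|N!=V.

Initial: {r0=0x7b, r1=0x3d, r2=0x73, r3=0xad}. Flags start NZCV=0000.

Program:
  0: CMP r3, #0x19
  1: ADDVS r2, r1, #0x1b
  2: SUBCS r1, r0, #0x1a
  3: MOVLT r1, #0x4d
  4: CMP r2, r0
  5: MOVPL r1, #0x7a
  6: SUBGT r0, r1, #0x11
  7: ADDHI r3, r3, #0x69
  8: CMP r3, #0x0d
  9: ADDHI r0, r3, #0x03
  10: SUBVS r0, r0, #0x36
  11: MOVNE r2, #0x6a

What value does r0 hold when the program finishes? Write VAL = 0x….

[0] flags=1010 → (cmp)
[1] flags=1010 VS?F → skip
[2] flags=1010 CS?T → r1=0x61
[3] flags=1010 LT?T → r1=0x4d
[4] flags=1000 → (cmp)
[5] flags=1000 PL?F → skip
[6] flags=1000 GT?F → skip
[7] flags=1000 HI?F → skip
[8] flags=1010 → (cmp)
[9] flags=1010 HI?T → r0=0xb0
[10] flags=1010 VS?F → skip
[11] flags=1010 NE?T → r2=0x6a

VAL = 0xb0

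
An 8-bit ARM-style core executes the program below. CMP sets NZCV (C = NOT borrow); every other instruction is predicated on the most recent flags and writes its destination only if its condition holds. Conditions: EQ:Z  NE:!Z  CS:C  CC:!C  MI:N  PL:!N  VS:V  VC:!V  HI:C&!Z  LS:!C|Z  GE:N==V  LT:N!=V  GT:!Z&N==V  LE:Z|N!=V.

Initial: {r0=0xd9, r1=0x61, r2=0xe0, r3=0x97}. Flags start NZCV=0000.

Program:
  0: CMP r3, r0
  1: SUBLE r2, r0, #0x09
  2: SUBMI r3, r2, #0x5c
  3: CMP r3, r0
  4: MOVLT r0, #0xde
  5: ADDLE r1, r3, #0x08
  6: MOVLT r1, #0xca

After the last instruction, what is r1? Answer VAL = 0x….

0: ✓ CMP  NZCV=1000
1: ✓ SUBLE  r2←0xd0
2: ✓ SUBMI  r3←0x74
3: ✓ CMP  NZCV=1001
4: · MOVLT
5: · ADDLE
6: · MOVLT

VAL = 0x61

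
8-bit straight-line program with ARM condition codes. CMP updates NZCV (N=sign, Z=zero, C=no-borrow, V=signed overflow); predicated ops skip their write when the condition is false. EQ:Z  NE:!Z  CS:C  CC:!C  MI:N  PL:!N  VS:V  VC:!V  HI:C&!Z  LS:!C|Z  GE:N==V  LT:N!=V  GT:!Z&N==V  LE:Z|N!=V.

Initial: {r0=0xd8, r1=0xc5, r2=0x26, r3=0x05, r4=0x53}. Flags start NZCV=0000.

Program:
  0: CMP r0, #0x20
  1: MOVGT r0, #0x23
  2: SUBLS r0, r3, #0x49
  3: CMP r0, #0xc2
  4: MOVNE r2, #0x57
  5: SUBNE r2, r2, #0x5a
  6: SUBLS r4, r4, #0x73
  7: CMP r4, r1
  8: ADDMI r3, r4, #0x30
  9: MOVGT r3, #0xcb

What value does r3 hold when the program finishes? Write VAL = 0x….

VAL = 0xcb

0: ✓ CMP  NZCV=1010
1: · MOVGT
2: · SUBLS
3: ✓ CMP  NZCV=0010
4: ✓ MOVNE  r2←0x57
5: ✓ SUBNE  r2←0xfd
6: · SUBLS
7: ✓ CMP  NZCV=1001
8: ✓ ADDMI  r3←0x83
9: ✓ MOVGT  r3←0xcb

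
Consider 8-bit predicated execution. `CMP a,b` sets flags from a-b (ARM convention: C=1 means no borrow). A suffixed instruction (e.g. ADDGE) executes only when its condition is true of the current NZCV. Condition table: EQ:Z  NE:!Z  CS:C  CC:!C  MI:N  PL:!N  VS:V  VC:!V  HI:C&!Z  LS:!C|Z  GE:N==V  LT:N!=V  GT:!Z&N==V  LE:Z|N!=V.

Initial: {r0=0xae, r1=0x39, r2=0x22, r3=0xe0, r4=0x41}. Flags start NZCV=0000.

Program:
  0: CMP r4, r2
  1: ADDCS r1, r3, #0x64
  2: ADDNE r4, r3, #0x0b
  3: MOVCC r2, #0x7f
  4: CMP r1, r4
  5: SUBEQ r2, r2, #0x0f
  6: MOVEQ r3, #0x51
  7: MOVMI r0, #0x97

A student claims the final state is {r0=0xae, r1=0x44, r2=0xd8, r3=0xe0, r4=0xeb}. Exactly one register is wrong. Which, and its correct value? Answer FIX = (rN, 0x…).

FIX = (r2, 0x22)

[0] flags=0010 → (cmp)
[1] flags=0010 CS?T → r1=0x44
[2] flags=0010 NE?T → r4=0xeb
[3] flags=0010 CC?F → skip
[4] flags=0000 → (cmp)
[5] flags=0000 EQ?F → skip
[6] flags=0000 EQ?F → skip
[7] flags=0000 MI?F → skip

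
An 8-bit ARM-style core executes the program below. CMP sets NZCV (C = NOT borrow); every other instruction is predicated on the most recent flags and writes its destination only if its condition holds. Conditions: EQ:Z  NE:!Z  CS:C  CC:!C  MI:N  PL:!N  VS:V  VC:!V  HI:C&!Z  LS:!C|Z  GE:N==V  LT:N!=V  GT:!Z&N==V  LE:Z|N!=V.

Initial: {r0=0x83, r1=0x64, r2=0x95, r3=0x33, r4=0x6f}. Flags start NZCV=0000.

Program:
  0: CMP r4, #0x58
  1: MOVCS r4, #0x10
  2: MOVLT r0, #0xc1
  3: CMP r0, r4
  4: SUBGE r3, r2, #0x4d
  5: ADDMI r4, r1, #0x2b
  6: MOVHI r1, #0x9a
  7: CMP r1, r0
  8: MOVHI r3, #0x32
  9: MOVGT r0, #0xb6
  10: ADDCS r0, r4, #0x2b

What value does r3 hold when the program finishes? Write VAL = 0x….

[0] flags=0010 → (cmp)
[1] flags=0010 CS?T → r4=0x10
[2] flags=0010 LT?F → skip
[3] flags=0011 → (cmp)
[4] flags=0011 GE?F → skip
[5] flags=0011 MI?F → skip
[6] flags=0011 HI?T → r1=0x9a
[7] flags=0010 → (cmp)
[8] flags=0010 HI?T → r3=0x32
[9] flags=0010 GT?T → r0=0xb6
[10] flags=0010 CS?T → r0=0x3b

VAL = 0x32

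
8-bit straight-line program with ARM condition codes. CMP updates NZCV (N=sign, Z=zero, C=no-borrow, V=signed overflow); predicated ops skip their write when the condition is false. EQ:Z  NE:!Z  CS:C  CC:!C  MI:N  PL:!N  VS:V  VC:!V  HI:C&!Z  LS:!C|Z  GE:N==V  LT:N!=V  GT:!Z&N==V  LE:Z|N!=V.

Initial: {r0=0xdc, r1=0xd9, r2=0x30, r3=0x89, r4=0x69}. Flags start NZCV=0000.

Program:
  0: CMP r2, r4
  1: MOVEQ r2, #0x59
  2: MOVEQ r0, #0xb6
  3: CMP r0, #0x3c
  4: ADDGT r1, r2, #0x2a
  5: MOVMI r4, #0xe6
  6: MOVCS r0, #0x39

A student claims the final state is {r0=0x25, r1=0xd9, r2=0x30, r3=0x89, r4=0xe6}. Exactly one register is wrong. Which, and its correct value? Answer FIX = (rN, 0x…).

FIX = (r0, 0x39)

0: ✓ CMP  NZCV=1000
1: · MOVEQ
2: · MOVEQ
3: ✓ CMP  NZCV=1010
4: · ADDGT
5: ✓ MOVMI  r4←0xe6
6: ✓ MOVCS  r0←0x39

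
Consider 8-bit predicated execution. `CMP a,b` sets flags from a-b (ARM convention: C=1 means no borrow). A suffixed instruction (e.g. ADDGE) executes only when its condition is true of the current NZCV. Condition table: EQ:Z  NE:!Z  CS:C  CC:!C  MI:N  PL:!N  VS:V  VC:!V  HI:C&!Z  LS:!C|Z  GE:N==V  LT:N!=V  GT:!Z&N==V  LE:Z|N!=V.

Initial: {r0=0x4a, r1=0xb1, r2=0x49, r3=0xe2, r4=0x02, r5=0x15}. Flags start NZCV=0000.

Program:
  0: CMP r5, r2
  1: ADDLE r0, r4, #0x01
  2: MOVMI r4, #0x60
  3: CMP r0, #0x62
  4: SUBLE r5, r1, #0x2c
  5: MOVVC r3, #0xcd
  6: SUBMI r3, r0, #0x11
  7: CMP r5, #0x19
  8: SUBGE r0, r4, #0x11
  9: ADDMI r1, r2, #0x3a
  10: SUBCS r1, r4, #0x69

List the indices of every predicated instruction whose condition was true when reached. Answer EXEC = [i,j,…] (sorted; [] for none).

[0] flags=1000 → (cmp)
[1] flags=1000 LE?T → r0=0x03
[2] flags=1000 MI?T → r4=0x60
[3] flags=1000 → (cmp)
[4] flags=1000 LE?T → r5=0x85
[5] flags=1000 VC?T → r3=0xcd
[6] flags=1000 MI?T → r3=0xf2
[7] flags=0011 → (cmp)
[8] flags=0011 GE?F → skip
[9] flags=0011 MI?F → skip
[10] flags=0011 CS?T → r1=0xf7

EXEC = [1,2,4,5,6,10]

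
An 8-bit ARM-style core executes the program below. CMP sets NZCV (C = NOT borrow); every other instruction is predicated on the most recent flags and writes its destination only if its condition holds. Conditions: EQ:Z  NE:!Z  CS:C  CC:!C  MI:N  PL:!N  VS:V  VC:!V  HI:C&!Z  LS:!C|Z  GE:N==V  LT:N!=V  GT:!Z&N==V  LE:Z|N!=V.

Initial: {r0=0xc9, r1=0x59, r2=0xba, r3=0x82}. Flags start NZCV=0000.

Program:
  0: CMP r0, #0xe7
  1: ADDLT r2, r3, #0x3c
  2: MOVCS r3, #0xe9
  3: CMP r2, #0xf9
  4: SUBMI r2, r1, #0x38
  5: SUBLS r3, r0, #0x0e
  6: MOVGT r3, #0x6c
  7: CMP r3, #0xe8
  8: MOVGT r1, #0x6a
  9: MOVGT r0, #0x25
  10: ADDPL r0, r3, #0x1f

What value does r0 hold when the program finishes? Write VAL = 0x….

VAL = 0xc9

0: ✓ CMP  NZCV=1000
1: ✓ ADDLT  r2←0xbe
2: · MOVCS
3: ✓ CMP  NZCV=1000
4: ✓ SUBMI  r2←0x21
5: ✓ SUBLS  r3←0xbb
6: · MOVGT
7: ✓ CMP  NZCV=1000
8: · MOVGT
9: · MOVGT
10: · ADDPL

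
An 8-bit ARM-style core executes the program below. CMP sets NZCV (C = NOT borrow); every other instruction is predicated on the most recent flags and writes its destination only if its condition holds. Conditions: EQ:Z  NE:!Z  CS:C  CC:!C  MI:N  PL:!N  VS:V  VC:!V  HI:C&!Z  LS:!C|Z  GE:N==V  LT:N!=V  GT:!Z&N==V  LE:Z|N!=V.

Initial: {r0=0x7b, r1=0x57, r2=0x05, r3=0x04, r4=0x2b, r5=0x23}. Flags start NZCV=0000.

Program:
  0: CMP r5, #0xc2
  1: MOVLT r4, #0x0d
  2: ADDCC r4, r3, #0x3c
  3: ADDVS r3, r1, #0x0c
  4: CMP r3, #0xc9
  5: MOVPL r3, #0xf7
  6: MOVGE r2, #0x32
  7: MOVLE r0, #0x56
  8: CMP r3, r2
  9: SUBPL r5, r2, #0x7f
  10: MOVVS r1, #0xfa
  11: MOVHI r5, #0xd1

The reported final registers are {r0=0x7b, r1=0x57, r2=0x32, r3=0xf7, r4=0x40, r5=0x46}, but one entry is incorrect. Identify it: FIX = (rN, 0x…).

FIX = (r5, 0xd1)

[0] flags=0000 → (cmp)
[1] flags=0000 LT?F → skip
[2] flags=0000 CC?T → r4=0x40
[3] flags=0000 VS?F → skip
[4] flags=0000 → (cmp)
[5] flags=0000 PL?T → r3=0xf7
[6] flags=0000 GE?T → r2=0x32
[7] flags=0000 LE?F → skip
[8] flags=1010 → (cmp)
[9] flags=1010 PL?F → skip
[10] flags=1010 VS?F → skip
[11] flags=1010 HI?T → r5=0xd1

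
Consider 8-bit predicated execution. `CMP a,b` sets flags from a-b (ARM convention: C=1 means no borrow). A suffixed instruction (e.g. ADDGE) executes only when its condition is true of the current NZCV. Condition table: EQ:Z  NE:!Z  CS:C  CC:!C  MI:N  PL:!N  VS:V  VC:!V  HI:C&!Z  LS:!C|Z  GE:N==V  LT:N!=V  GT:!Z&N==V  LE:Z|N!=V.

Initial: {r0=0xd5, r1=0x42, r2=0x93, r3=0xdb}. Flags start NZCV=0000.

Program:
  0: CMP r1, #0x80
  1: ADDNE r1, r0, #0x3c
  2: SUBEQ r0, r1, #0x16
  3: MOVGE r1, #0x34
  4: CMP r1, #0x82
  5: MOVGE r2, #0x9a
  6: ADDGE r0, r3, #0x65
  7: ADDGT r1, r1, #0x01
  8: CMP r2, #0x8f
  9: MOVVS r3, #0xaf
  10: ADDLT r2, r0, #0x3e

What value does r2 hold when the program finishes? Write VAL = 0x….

VAL = 0x9a

0: ✓ CMP  NZCV=1001
1: ✓ ADDNE  r1←0x11
2: · SUBEQ
3: ✓ MOVGE  r1←0x34
4: ✓ CMP  NZCV=1001
5: ✓ MOVGE  r2←0x9a
6: ✓ ADDGE  r0←0x40
7: ✓ ADDGT  r1←0x35
8: ✓ CMP  NZCV=0010
9: · MOVVS
10: · ADDLT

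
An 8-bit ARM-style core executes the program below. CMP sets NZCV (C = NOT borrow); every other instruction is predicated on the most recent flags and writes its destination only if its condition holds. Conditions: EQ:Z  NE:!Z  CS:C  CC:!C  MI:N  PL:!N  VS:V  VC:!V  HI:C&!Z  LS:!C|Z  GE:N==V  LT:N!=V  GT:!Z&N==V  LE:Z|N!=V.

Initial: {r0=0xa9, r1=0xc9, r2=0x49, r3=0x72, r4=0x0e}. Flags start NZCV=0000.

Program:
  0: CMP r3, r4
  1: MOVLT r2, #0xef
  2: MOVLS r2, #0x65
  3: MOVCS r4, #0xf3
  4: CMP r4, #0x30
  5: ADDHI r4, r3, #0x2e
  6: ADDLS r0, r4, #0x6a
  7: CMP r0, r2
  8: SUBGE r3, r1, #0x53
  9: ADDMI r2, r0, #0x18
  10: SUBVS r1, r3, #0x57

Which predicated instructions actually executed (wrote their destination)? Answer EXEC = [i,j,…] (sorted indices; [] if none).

0: ✓ CMP  NZCV=0010
1: · MOVLT
2: · MOVLS
3: ✓ MOVCS  r4←0xf3
4: ✓ CMP  NZCV=1010
5: ✓ ADDHI  r4←0xa0
6: · ADDLS
7: ✓ CMP  NZCV=0011
8: · SUBGE
9: · ADDMI
10: ✓ SUBVS  r1←0x1b

EXEC = [3,5,10]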